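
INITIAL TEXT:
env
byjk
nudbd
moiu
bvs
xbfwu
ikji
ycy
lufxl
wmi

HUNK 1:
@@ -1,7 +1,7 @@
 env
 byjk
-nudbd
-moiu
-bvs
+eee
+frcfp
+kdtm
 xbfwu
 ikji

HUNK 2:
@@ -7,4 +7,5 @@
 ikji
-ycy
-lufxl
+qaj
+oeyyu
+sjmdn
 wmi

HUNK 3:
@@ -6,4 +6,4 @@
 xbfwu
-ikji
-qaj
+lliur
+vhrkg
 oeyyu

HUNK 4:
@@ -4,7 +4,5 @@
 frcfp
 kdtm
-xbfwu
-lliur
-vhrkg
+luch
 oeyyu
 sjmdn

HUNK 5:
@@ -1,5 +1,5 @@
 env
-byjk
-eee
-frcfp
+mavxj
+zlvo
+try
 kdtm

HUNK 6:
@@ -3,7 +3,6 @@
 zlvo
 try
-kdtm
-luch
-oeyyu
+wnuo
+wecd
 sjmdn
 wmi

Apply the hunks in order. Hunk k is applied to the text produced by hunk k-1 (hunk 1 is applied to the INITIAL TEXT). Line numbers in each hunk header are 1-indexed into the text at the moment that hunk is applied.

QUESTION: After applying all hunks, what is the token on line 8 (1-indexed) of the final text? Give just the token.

Hunk 1: at line 1 remove [nudbd,moiu,bvs] add [eee,frcfp,kdtm] -> 10 lines: env byjk eee frcfp kdtm xbfwu ikji ycy lufxl wmi
Hunk 2: at line 7 remove [ycy,lufxl] add [qaj,oeyyu,sjmdn] -> 11 lines: env byjk eee frcfp kdtm xbfwu ikji qaj oeyyu sjmdn wmi
Hunk 3: at line 6 remove [ikji,qaj] add [lliur,vhrkg] -> 11 lines: env byjk eee frcfp kdtm xbfwu lliur vhrkg oeyyu sjmdn wmi
Hunk 4: at line 4 remove [xbfwu,lliur,vhrkg] add [luch] -> 9 lines: env byjk eee frcfp kdtm luch oeyyu sjmdn wmi
Hunk 5: at line 1 remove [byjk,eee,frcfp] add [mavxj,zlvo,try] -> 9 lines: env mavxj zlvo try kdtm luch oeyyu sjmdn wmi
Hunk 6: at line 3 remove [kdtm,luch,oeyyu] add [wnuo,wecd] -> 8 lines: env mavxj zlvo try wnuo wecd sjmdn wmi
Final line 8: wmi

Answer: wmi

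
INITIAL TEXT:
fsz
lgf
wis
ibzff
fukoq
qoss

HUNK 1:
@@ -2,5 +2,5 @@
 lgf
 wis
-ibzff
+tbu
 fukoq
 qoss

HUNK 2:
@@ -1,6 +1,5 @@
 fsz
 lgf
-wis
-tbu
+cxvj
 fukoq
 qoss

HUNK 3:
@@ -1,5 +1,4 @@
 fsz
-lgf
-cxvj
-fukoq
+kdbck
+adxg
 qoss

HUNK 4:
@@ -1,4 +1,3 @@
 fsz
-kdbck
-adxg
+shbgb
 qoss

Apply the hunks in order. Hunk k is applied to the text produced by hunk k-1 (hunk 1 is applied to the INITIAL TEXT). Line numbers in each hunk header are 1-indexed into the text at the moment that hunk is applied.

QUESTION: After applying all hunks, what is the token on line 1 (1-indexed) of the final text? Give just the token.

Hunk 1: at line 2 remove [ibzff] add [tbu] -> 6 lines: fsz lgf wis tbu fukoq qoss
Hunk 2: at line 1 remove [wis,tbu] add [cxvj] -> 5 lines: fsz lgf cxvj fukoq qoss
Hunk 3: at line 1 remove [lgf,cxvj,fukoq] add [kdbck,adxg] -> 4 lines: fsz kdbck adxg qoss
Hunk 4: at line 1 remove [kdbck,adxg] add [shbgb] -> 3 lines: fsz shbgb qoss
Final line 1: fsz

Answer: fsz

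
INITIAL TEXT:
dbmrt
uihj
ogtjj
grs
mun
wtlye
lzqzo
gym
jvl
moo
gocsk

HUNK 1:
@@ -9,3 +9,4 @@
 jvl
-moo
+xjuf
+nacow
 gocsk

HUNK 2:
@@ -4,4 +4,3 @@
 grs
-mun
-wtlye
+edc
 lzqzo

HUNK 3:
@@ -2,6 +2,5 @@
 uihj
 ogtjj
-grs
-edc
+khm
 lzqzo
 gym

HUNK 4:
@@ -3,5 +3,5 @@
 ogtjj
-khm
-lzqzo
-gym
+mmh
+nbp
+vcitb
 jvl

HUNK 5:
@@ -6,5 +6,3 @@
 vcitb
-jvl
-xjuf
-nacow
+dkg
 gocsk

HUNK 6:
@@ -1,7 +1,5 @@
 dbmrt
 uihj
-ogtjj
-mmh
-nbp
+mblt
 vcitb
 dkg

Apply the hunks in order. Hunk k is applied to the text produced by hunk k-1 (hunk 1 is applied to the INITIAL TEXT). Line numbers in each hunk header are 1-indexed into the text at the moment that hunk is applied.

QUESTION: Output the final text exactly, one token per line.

Answer: dbmrt
uihj
mblt
vcitb
dkg
gocsk

Derivation:
Hunk 1: at line 9 remove [moo] add [xjuf,nacow] -> 12 lines: dbmrt uihj ogtjj grs mun wtlye lzqzo gym jvl xjuf nacow gocsk
Hunk 2: at line 4 remove [mun,wtlye] add [edc] -> 11 lines: dbmrt uihj ogtjj grs edc lzqzo gym jvl xjuf nacow gocsk
Hunk 3: at line 2 remove [grs,edc] add [khm] -> 10 lines: dbmrt uihj ogtjj khm lzqzo gym jvl xjuf nacow gocsk
Hunk 4: at line 3 remove [khm,lzqzo,gym] add [mmh,nbp,vcitb] -> 10 lines: dbmrt uihj ogtjj mmh nbp vcitb jvl xjuf nacow gocsk
Hunk 5: at line 6 remove [jvl,xjuf,nacow] add [dkg] -> 8 lines: dbmrt uihj ogtjj mmh nbp vcitb dkg gocsk
Hunk 6: at line 1 remove [ogtjj,mmh,nbp] add [mblt] -> 6 lines: dbmrt uihj mblt vcitb dkg gocsk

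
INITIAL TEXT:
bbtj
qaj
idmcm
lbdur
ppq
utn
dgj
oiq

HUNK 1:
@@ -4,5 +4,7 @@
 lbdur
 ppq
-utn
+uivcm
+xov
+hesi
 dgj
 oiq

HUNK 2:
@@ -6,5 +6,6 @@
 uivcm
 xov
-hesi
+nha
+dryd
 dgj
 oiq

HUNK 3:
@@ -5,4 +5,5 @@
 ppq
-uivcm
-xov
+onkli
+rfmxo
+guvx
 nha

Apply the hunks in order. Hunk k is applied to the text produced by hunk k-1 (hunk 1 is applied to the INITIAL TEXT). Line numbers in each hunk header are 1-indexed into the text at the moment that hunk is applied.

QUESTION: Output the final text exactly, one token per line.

Answer: bbtj
qaj
idmcm
lbdur
ppq
onkli
rfmxo
guvx
nha
dryd
dgj
oiq

Derivation:
Hunk 1: at line 4 remove [utn] add [uivcm,xov,hesi] -> 10 lines: bbtj qaj idmcm lbdur ppq uivcm xov hesi dgj oiq
Hunk 2: at line 6 remove [hesi] add [nha,dryd] -> 11 lines: bbtj qaj idmcm lbdur ppq uivcm xov nha dryd dgj oiq
Hunk 3: at line 5 remove [uivcm,xov] add [onkli,rfmxo,guvx] -> 12 lines: bbtj qaj idmcm lbdur ppq onkli rfmxo guvx nha dryd dgj oiq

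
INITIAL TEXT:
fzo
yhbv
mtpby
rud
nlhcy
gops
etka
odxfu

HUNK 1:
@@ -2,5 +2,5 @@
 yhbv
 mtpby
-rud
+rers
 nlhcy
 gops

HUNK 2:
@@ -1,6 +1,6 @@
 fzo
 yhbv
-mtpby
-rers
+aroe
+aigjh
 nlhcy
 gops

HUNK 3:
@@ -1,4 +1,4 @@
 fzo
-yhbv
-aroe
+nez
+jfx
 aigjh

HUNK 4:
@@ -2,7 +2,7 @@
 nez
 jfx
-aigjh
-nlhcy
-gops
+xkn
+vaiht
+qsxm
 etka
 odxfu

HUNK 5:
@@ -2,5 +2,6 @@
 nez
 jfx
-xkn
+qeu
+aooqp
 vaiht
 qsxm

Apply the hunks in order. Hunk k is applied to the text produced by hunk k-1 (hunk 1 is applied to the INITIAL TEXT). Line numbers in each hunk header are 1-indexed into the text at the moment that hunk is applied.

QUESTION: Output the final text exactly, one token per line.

Hunk 1: at line 2 remove [rud] add [rers] -> 8 lines: fzo yhbv mtpby rers nlhcy gops etka odxfu
Hunk 2: at line 1 remove [mtpby,rers] add [aroe,aigjh] -> 8 lines: fzo yhbv aroe aigjh nlhcy gops etka odxfu
Hunk 3: at line 1 remove [yhbv,aroe] add [nez,jfx] -> 8 lines: fzo nez jfx aigjh nlhcy gops etka odxfu
Hunk 4: at line 2 remove [aigjh,nlhcy,gops] add [xkn,vaiht,qsxm] -> 8 lines: fzo nez jfx xkn vaiht qsxm etka odxfu
Hunk 5: at line 2 remove [xkn] add [qeu,aooqp] -> 9 lines: fzo nez jfx qeu aooqp vaiht qsxm etka odxfu

Answer: fzo
nez
jfx
qeu
aooqp
vaiht
qsxm
etka
odxfu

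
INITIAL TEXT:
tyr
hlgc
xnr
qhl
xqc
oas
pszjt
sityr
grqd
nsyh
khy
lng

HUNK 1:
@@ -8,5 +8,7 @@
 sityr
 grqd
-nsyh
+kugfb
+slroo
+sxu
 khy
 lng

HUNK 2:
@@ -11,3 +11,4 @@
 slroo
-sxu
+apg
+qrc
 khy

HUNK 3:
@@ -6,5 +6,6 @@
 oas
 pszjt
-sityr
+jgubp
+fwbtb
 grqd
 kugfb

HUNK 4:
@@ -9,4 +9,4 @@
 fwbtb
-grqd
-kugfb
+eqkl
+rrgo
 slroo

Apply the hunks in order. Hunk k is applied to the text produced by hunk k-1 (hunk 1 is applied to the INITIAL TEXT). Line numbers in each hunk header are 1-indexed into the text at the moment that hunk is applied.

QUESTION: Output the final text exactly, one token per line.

Answer: tyr
hlgc
xnr
qhl
xqc
oas
pszjt
jgubp
fwbtb
eqkl
rrgo
slroo
apg
qrc
khy
lng

Derivation:
Hunk 1: at line 8 remove [nsyh] add [kugfb,slroo,sxu] -> 14 lines: tyr hlgc xnr qhl xqc oas pszjt sityr grqd kugfb slroo sxu khy lng
Hunk 2: at line 11 remove [sxu] add [apg,qrc] -> 15 lines: tyr hlgc xnr qhl xqc oas pszjt sityr grqd kugfb slroo apg qrc khy lng
Hunk 3: at line 6 remove [sityr] add [jgubp,fwbtb] -> 16 lines: tyr hlgc xnr qhl xqc oas pszjt jgubp fwbtb grqd kugfb slroo apg qrc khy lng
Hunk 4: at line 9 remove [grqd,kugfb] add [eqkl,rrgo] -> 16 lines: tyr hlgc xnr qhl xqc oas pszjt jgubp fwbtb eqkl rrgo slroo apg qrc khy lng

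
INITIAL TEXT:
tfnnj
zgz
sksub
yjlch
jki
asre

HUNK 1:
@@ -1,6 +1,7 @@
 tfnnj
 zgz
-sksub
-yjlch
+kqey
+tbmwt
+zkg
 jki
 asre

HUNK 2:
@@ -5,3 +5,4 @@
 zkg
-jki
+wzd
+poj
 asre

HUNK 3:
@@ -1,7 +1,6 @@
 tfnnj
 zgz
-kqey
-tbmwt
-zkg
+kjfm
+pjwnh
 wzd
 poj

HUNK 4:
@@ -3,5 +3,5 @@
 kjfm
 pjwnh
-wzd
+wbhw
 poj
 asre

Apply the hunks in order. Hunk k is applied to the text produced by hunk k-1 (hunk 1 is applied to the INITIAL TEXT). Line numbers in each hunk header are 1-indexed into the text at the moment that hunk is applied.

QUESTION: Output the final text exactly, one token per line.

Hunk 1: at line 1 remove [sksub,yjlch] add [kqey,tbmwt,zkg] -> 7 lines: tfnnj zgz kqey tbmwt zkg jki asre
Hunk 2: at line 5 remove [jki] add [wzd,poj] -> 8 lines: tfnnj zgz kqey tbmwt zkg wzd poj asre
Hunk 3: at line 1 remove [kqey,tbmwt,zkg] add [kjfm,pjwnh] -> 7 lines: tfnnj zgz kjfm pjwnh wzd poj asre
Hunk 4: at line 3 remove [wzd] add [wbhw] -> 7 lines: tfnnj zgz kjfm pjwnh wbhw poj asre

Answer: tfnnj
zgz
kjfm
pjwnh
wbhw
poj
asre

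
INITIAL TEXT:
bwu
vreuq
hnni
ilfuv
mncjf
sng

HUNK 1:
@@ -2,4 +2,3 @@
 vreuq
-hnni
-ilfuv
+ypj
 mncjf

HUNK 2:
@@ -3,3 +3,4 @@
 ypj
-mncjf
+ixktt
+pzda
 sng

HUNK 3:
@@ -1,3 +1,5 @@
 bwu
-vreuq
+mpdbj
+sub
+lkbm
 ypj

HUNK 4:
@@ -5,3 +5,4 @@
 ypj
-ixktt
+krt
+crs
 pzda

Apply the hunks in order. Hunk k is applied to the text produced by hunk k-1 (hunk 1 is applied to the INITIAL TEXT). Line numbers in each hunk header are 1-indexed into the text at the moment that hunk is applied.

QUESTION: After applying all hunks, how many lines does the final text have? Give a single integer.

Answer: 9

Derivation:
Hunk 1: at line 2 remove [hnni,ilfuv] add [ypj] -> 5 lines: bwu vreuq ypj mncjf sng
Hunk 2: at line 3 remove [mncjf] add [ixktt,pzda] -> 6 lines: bwu vreuq ypj ixktt pzda sng
Hunk 3: at line 1 remove [vreuq] add [mpdbj,sub,lkbm] -> 8 lines: bwu mpdbj sub lkbm ypj ixktt pzda sng
Hunk 4: at line 5 remove [ixktt] add [krt,crs] -> 9 lines: bwu mpdbj sub lkbm ypj krt crs pzda sng
Final line count: 9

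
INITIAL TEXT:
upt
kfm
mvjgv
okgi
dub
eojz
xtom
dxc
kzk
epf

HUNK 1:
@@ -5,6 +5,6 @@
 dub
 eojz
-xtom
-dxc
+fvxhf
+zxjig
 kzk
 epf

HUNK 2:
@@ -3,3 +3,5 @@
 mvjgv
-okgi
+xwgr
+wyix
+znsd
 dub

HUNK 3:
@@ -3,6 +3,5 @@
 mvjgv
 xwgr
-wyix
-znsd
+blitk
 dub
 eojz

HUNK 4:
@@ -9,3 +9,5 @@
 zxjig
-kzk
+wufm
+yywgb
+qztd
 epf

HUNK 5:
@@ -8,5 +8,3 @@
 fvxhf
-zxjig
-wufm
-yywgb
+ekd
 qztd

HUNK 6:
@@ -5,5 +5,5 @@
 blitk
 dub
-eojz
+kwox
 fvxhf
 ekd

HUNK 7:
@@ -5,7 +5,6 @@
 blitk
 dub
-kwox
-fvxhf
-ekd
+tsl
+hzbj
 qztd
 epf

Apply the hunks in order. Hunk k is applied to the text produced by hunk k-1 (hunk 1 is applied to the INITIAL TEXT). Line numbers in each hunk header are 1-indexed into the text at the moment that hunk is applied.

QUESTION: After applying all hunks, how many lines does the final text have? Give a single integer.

Answer: 10

Derivation:
Hunk 1: at line 5 remove [xtom,dxc] add [fvxhf,zxjig] -> 10 lines: upt kfm mvjgv okgi dub eojz fvxhf zxjig kzk epf
Hunk 2: at line 3 remove [okgi] add [xwgr,wyix,znsd] -> 12 lines: upt kfm mvjgv xwgr wyix znsd dub eojz fvxhf zxjig kzk epf
Hunk 3: at line 3 remove [wyix,znsd] add [blitk] -> 11 lines: upt kfm mvjgv xwgr blitk dub eojz fvxhf zxjig kzk epf
Hunk 4: at line 9 remove [kzk] add [wufm,yywgb,qztd] -> 13 lines: upt kfm mvjgv xwgr blitk dub eojz fvxhf zxjig wufm yywgb qztd epf
Hunk 5: at line 8 remove [zxjig,wufm,yywgb] add [ekd] -> 11 lines: upt kfm mvjgv xwgr blitk dub eojz fvxhf ekd qztd epf
Hunk 6: at line 5 remove [eojz] add [kwox] -> 11 lines: upt kfm mvjgv xwgr blitk dub kwox fvxhf ekd qztd epf
Hunk 7: at line 5 remove [kwox,fvxhf,ekd] add [tsl,hzbj] -> 10 lines: upt kfm mvjgv xwgr blitk dub tsl hzbj qztd epf
Final line count: 10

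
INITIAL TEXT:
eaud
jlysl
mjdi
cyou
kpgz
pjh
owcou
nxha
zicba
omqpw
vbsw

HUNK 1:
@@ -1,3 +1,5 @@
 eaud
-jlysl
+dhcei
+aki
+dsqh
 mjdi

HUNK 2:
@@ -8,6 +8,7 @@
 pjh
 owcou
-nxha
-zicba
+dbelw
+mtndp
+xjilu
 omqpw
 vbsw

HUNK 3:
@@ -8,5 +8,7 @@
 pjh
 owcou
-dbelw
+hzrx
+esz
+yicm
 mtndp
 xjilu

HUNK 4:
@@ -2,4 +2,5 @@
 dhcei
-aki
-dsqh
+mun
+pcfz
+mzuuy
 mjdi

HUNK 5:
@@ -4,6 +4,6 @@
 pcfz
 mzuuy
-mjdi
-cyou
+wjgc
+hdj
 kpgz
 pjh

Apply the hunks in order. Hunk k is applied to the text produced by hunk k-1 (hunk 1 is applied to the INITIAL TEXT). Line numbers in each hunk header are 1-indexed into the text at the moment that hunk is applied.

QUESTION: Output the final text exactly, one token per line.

Answer: eaud
dhcei
mun
pcfz
mzuuy
wjgc
hdj
kpgz
pjh
owcou
hzrx
esz
yicm
mtndp
xjilu
omqpw
vbsw

Derivation:
Hunk 1: at line 1 remove [jlysl] add [dhcei,aki,dsqh] -> 13 lines: eaud dhcei aki dsqh mjdi cyou kpgz pjh owcou nxha zicba omqpw vbsw
Hunk 2: at line 8 remove [nxha,zicba] add [dbelw,mtndp,xjilu] -> 14 lines: eaud dhcei aki dsqh mjdi cyou kpgz pjh owcou dbelw mtndp xjilu omqpw vbsw
Hunk 3: at line 8 remove [dbelw] add [hzrx,esz,yicm] -> 16 lines: eaud dhcei aki dsqh mjdi cyou kpgz pjh owcou hzrx esz yicm mtndp xjilu omqpw vbsw
Hunk 4: at line 2 remove [aki,dsqh] add [mun,pcfz,mzuuy] -> 17 lines: eaud dhcei mun pcfz mzuuy mjdi cyou kpgz pjh owcou hzrx esz yicm mtndp xjilu omqpw vbsw
Hunk 5: at line 4 remove [mjdi,cyou] add [wjgc,hdj] -> 17 lines: eaud dhcei mun pcfz mzuuy wjgc hdj kpgz pjh owcou hzrx esz yicm mtndp xjilu omqpw vbsw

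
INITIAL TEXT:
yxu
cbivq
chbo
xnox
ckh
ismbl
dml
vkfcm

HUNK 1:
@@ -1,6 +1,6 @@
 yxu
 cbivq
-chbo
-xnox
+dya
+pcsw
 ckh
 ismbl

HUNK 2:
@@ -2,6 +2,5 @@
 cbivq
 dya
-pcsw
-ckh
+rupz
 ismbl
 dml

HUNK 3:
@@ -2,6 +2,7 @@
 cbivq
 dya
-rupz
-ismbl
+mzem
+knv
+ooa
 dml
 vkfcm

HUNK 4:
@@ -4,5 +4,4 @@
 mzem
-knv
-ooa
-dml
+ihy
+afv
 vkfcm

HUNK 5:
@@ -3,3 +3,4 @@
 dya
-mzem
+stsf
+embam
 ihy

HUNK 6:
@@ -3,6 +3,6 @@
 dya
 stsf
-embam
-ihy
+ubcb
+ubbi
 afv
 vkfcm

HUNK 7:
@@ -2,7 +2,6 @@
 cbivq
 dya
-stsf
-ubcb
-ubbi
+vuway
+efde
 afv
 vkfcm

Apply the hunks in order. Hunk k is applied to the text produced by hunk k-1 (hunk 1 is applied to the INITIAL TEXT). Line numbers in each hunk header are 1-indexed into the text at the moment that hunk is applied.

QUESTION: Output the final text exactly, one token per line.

Hunk 1: at line 1 remove [chbo,xnox] add [dya,pcsw] -> 8 lines: yxu cbivq dya pcsw ckh ismbl dml vkfcm
Hunk 2: at line 2 remove [pcsw,ckh] add [rupz] -> 7 lines: yxu cbivq dya rupz ismbl dml vkfcm
Hunk 3: at line 2 remove [rupz,ismbl] add [mzem,knv,ooa] -> 8 lines: yxu cbivq dya mzem knv ooa dml vkfcm
Hunk 4: at line 4 remove [knv,ooa,dml] add [ihy,afv] -> 7 lines: yxu cbivq dya mzem ihy afv vkfcm
Hunk 5: at line 3 remove [mzem] add [stsf,embam] -> 8 lines: yxu cbivq dya stsf embam ihy afv vkfcm
Hunk 6: at line 3 remove [embam,ihy] add [ubcb,ubbi] -> 8 lines: yxu cbivq dya stsf ubcb ubbi afv vkfcm
Hunk 7: at line 2 remove [stsf,ubcb,ubbi] add [vuway,efde] -> 7 lines: yxu cbivq dya vuway efde afv vkfcm

Answer: yxu
cbivq
dya
vuway
efde
afv
vkfcm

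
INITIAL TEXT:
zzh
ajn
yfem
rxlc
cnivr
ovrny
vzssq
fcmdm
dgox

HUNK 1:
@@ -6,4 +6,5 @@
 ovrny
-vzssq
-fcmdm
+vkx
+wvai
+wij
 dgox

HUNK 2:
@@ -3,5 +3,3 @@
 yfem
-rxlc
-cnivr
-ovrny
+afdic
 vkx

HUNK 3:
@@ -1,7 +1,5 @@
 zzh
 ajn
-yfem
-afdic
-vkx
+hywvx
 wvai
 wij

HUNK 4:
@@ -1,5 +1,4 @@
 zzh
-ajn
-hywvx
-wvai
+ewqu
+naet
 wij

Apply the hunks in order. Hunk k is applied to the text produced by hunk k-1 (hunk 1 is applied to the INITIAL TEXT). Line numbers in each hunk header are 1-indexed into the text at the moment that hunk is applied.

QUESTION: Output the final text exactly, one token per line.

Answer: zzh
ewqu
naet
wij
dgox

Derivation:
Hunk 1: at line 6 remove [vzssq,fcmdm] add [vkx,wvai,wij] -> 10 lines: zzh ajn yfem rxlc cnivr ovrny vkx wvai wij dgox
Hunk 2: at line 3 remove [rxlc,cnivr,ovrny] add [afdic] -> 8 lines: zzh ajn yfem afdic vkx wvai wij dgox
Hunk 3: at line 1 remove [yfem,afdic,vkx] add [hywvx] -> 6 lines: zzh ajn hywvx wvai wij dgox
Hunk 4: at line 1 remove [ajn,hywvx,wvai] add [ewqu,naet] -> 5 lines: zzh ewqu naet wij dgox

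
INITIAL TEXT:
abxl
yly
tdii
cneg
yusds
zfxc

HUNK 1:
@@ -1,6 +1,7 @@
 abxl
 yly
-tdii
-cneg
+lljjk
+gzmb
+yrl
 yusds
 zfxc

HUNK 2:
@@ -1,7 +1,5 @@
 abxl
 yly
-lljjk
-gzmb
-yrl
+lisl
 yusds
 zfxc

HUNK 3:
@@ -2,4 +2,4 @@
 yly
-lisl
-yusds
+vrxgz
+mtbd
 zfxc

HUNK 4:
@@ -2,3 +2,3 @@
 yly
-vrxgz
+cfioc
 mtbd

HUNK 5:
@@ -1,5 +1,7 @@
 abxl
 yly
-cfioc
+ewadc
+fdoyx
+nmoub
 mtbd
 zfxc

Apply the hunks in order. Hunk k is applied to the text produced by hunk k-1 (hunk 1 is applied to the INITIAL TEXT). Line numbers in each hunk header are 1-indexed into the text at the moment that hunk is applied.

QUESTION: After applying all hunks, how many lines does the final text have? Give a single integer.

Hunk 1: at line 1 remove [tdii,cneg] add [lljjk,gzmb,yrl] -> 7 lines: abxl yly lljjk gzmb yrl yusds zfxc
Hunk 2: at line 1 remove [lljjk,gzmb,yrl] add [lisl] -> 5 lines: abxl yly lisl yusds zfxc
Hunk 3: at line 2 remove [lisl,yusds] add [vrxgz,mtbd] -> 5 lines: abxl yly vrxgz mtbd zfxc
Hunk 4: at line 2 remove [vrxgz] add [cfioc] -> 5 lines: abxl yly cfioc mtbd zfxc
Hunk 5: at line 1 remove [cfioc] add [ewadc,fdoyx,nmoub] -> 7 lines: abxl yly ewadc fdoyx nmoub mtbd zfxc
Final line count: 7

Answer: 7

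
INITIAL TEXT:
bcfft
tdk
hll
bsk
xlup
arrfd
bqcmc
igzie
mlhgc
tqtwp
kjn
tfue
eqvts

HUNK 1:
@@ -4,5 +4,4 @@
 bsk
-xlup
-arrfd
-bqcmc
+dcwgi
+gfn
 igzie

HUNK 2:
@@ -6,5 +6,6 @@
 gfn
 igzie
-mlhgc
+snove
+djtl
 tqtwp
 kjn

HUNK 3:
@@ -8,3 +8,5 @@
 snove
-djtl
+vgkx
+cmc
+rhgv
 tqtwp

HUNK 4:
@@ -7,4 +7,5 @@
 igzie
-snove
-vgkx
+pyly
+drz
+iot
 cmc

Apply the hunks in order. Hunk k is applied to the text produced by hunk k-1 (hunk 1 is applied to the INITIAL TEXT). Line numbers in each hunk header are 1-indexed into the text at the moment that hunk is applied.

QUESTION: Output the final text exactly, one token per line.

Hunk 1: at line 4 remove [xlup,arrfd,bqcmc] add [dcwgi,gfn] -> 12 lines: bcfft tdk hll bsk dcwgi gfn igzie mlhgc tqtwp kjn tfue eqvts
Hunk 2: at line 6 remove [mlhgc] add [snove,djtl] -> 13 lines: bcfft tdk hll bsk dcwgi gfn igzie snove djtl tqtwp kjn tfue eqvts
Hunk 3: at line 8 remove [djtl] add [vgkx,cmc,rhgv] -> 15 lines: bcfft tdk hll bsk dcwgi gfn igzie snove vgkx cmc rhgv tqtwp kjn tfue eqvts
Hunk 4: at line 7 remove [snove,vgkx] add [pyly,drz,iot] -> 16 lines: bcfft tdk hll bsk dcwgi gfn igzie pyly drz iot cmc rhgv tqtwp kjn tfue eqvts

Answer: bcfft
tdk
hll
bsk
dcwgi
gfn
igzie
pyly
drz
iot
cmc
rhgv
tqtwp
kjn
tfue
eqvts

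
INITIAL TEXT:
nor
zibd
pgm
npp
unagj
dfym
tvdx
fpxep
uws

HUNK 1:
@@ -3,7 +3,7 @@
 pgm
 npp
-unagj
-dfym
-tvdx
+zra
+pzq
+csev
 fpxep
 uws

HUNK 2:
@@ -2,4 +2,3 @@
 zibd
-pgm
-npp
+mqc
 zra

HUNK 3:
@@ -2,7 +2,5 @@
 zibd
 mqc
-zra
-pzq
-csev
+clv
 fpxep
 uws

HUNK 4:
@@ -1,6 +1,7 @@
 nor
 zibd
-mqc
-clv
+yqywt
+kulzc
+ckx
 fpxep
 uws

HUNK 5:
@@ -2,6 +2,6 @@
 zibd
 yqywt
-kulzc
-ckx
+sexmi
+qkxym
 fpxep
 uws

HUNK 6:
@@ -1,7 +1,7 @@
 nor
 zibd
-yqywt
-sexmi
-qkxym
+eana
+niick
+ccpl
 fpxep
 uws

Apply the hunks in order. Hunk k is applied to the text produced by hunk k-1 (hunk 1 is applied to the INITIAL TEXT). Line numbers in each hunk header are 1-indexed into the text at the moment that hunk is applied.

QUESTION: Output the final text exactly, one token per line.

Hunk 1: at line 3 remove [unagj,dfym,tvdx] add [zra,pzq,csev] -> 9 lines: nor zibd pgm npp zra pzq csev fpxep uws
Hunk 2: at line 2 remove [pgm,npp] add [mqc] -> 8 lines: nor zibd mqc zra pzq csev fpxep uws
Hunk 3: at line 2 remove [zra,pzq,csev] add [clv] -> 6 lines: nor zibd mqc clv fpxep uws
Hunk 4: at line 1 remove [mqc,clv] add [yqywt,kulzc,ckx] -> 7 lines: nor zibd yqywt kulzc ckx fpxep uws
Hunk 5: at line 2 remove [kulzc,ckx] add [sexmi,qkxym] -> 7 lines: nor zibd yqywt sexmi qkxym fpxep uws
Hunk 6: at line 1 remove [yqywt,sexmi,qkxym] add [eana,niick,ccpl] -> 7 lines: nor zibd eana niick ccpl fpxep uws

Answer: nor
zibd
eana
niick
ccpl
fpxep
uws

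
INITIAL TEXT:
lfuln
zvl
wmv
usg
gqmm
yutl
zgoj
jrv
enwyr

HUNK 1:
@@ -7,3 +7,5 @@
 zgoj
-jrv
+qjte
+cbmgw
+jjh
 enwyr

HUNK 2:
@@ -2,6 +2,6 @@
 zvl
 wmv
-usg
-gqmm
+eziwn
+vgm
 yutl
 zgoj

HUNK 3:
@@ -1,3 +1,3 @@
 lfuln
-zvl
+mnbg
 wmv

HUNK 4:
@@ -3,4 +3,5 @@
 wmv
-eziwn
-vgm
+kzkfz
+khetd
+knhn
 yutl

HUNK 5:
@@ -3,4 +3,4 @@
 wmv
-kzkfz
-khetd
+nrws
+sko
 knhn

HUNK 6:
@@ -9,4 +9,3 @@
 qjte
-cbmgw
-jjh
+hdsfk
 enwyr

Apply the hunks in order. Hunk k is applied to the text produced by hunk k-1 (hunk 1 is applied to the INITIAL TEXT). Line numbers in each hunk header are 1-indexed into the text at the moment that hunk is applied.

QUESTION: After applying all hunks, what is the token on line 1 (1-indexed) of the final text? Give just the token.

Answer: lfuln

Derivation:
Hunk 1: at line 7 remove [jrv] add [qjte,cbmgw,jjh] -> 11 lines: lfuln zvl wmv usg gqmm yutl zgoj qjte cbmgw jjh enwyr
Hunk 2: at line 2 remove [usg,gqmm] add [eziwn,vgm] -> 11 lines: lfuln zvl wmv eziwn vgm yutl zgoj qjte cbmgw jjh enwyr
Hunk 3: at line 1 remove [zvl] add [mnbg] -> 11 lines: lfuln mnbg wmv eziwn vgm yutl zgoj qjte cbmgw jjh enwyr
Hunk 4: at line 3 remove [eziwn,vgm] add [kzkfz,khetd,knhn] -> 12 lines: lfuln mnbg wmv kzkfz khetd knhn yutl zgoj qjte cbmgw jjh enwyr
Hunk 5: at line 3 remove [kzkfz,khetd] add [nrws,sko] -> 12 lines: lfuln mnbg wmv nrws sko knhn yutl zgoj qjte cbmgw jjh enwyr
Hunk 6: at line 9 remove [cbmgw,jjh] add [hdsfk] -> 11 lines: lfuln mnbg wmv nrws sko knhn yutl zgoj qjte hdsfk enwyr
Final line 1: lfuln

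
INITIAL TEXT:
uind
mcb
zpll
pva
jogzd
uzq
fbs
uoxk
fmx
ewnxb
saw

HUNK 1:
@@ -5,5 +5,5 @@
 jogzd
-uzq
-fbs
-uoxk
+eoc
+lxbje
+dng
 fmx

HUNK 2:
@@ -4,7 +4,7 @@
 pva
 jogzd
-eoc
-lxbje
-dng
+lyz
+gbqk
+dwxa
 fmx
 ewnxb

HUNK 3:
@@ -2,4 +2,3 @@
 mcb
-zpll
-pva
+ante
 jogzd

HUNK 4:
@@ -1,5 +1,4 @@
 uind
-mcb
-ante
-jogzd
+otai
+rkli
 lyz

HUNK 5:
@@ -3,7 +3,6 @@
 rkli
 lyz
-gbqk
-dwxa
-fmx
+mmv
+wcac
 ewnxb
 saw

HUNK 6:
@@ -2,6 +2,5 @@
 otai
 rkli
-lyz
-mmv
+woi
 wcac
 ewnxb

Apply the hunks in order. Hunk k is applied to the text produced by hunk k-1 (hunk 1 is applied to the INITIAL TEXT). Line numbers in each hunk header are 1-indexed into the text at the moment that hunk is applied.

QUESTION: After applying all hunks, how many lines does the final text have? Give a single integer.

Answer: 7

Derivation:
Hunk 1: at line 5 remove [uzq,fbs,uoxk] add [eoc,lxbje,dng] -> 11 lines: uind mcb zpll pva jogzd eoc lxbje dng fmx ewnxb saw
Hunk 2: at line 4 remove [eoc,lxbje,dng] add [lyz,gbqk,dwxa] -> 11 lines: uind mcb zpll pva jogzd lyz gbqk dwxa fmx ewnxb saw
Hunk 3: at line 2 remove [zpll,pva] add [ante] -> 10 lines: uind mcb ante jogzd lyz gbqk dwxa fmx ewnxb saw
Hunk 4: at line 1 remove [mcb,ante,jogzd] add [otai,rkli] -> 9 lines: uind otai rkli lyz gbqk dwxa fmx ewnxb saw
Hunk 5: at line 3 remove [gbqk,dwxa,fmx] add [mmv,wcac] -> 8 lines: uind otai rkli lyz mmv wcac ewnxb saw
Hunk 6: at line 2 remove [lyz,mmv] add [woi] -> 7 lines: uind otai rkli woi wcac ewnxb saw
Final line count: 7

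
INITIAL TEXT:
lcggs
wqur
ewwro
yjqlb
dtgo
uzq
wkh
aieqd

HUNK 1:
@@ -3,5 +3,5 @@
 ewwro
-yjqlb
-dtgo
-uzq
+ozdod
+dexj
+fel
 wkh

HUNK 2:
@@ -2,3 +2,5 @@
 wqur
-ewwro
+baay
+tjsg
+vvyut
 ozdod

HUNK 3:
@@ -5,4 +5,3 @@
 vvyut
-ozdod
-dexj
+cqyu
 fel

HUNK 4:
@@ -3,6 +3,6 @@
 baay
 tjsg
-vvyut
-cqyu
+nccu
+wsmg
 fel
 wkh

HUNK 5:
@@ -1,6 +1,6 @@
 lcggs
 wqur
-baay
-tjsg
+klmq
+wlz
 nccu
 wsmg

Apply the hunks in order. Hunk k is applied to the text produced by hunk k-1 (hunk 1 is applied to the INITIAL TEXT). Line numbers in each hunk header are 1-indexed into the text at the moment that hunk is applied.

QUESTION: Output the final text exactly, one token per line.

Answer: lcggs
wqur
klmq
wlz
nccu
wsmg
fel
wkh
aieqd

Derivation:
Hunk 1: at line 3 remove [yjqlb,dtgo,uzq] add [ozdod,dexj,fel] -> 8 lines: lcggs wqur ewwro ozdod dexj fel wkh aieqd
Hunk 2: at line 2 remove [ewwro] add [baay,tjsg,vvyut] -> 10 lines: lcggs wqur baay tjsg vvyut ozdod dexj fel wkh aieqd
Hunk 3: at line 5 remove [ozdod,dexj] add [cqyu] -> 9 lines: lcggs wqur baay tjsg vvyut cqyu fel wkh aieqd
Hunk 4: at line 3 remove [vvyut,cqyu] add [nccu,wsmg] -> 9 lines: lcggs wqur baay tjsg nccu wsmg fel wkh aieqd
Hunk 5: at line 1 remove [baay,tjsg] add [klmq,wlz] -> 9 lines: lcggs wqur klmq wlz nccu wsmg fel wkh aieqd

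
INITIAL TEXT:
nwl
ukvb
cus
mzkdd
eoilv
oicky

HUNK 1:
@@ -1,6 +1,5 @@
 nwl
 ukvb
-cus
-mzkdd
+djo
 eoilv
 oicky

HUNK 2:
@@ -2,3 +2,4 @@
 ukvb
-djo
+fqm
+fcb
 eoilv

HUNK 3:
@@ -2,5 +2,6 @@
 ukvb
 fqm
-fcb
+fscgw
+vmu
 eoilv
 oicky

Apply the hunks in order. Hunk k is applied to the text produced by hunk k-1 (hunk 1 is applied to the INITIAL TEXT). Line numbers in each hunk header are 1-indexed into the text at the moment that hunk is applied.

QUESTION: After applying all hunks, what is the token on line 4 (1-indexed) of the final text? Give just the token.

Answer: fscgw

Derivation:
Hunk 1: at line 1 remove [cus,mzkdd] add [djo] -> 5 lines: nwl ukvb djo eoilv oicky
Hunk 2: at line 2 remove [djo] add [fqm,fcb] -> 6 lines: nwl ukvb fqm fcb eoilv oicky
Hunk 3: at line 2 remove [fcb] add [fscgw,vmu] -> 7 lines: nwl ukvb fqm fscgw vmu eoilv oicky
Final line 4: fscgw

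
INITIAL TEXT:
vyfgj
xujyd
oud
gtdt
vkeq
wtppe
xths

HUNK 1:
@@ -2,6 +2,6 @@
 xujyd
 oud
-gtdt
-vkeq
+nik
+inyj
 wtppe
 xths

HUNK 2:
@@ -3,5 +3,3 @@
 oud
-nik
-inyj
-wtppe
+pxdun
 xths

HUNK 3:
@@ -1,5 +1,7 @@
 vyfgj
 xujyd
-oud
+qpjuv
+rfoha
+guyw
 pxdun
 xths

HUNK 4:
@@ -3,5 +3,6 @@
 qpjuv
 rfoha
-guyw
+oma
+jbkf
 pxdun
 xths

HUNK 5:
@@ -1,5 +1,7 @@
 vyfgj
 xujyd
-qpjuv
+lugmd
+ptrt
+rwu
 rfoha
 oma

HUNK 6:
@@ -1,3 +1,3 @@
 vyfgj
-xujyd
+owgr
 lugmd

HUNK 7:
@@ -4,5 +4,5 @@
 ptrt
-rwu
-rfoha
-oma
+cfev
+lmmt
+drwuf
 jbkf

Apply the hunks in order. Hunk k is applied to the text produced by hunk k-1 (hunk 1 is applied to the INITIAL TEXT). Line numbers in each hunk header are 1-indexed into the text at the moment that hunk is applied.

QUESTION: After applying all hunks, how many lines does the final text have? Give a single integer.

Hunk 1: at line 2 remove [gtdt,vkeq] add [nik,inyj] -> 7 lines: vyfgj xujyd oud nik inyj wtppe xths
Hunk 2: at line 3 remove [nik,inyj,wtppe] add [pxdun] -> 5 lines: vyfgj xujyd oud pxdun xths
Hunk 3: at line 1 remove [oud] add [qpjuv,rfoha,guyw] -> 7 lines: vyfgj xujyd qpjuv rfoha guyw pxdun xths
Hunk 4: at line 3 remove [guyw] add [oma,jbkf] -> 8 lines: vyfgj xujyd qpjuv rfoha oma jbkf pxdun xths
Hunk 5: at line 1 remove [qpjuv] add [lugmd,ptrt,rwu] -> 10 lines: vyfgj xujyd lugmd ptrt rwu rfoha oma jbkf pxdun xths
Hunk 6: at line 1 remove [xujyd] add [owgr] -> 10 lines: vyfgj owgr lugmd ptrt rwu rfoha oma jbkf pxdun xths
Hunk 7: at line 4 remove [rwu,rfoha,oma] add [cfev,lmmt,drwuf] -> 10 lines: vyfgj owgr lugmd ptrt cfev lmmt drwuf jbkf pxdun xths
Final line count: 10

Answer: 10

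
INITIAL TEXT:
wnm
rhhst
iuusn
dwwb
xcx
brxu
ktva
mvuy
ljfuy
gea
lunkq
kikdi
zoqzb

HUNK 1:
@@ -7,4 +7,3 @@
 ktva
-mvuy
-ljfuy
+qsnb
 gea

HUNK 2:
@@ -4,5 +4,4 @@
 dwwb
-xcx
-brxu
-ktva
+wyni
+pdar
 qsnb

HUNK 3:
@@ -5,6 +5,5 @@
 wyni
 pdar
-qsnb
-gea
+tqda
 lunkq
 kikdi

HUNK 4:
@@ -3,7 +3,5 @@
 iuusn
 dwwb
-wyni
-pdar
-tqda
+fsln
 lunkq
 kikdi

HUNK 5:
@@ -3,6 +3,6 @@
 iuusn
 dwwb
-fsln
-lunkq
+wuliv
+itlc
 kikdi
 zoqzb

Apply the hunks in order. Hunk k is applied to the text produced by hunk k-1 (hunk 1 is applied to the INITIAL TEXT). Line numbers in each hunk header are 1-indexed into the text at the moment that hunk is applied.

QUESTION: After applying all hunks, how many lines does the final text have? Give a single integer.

Hunk 1: at line 7 remove [mvuy,ljfuy] add [qsnb] -> 12 lines: wnm rhhst iuusn dwwb xcx brxu ktva qsnb gea lunkq kikdi zoqzb
Hunk 2: at line 4 remove [xcx,brxu,ktva] add [wyni,pdar] -> 11 lines: wnm rhhst iuusn dwwb wyni pdar qsnb gea lunkq kikdi zoqzb
Hunk 3: at line 5 remove [qsnb,gea] add [tqda] -> 10 lines: wnm rhhst iuusn dwwb wyni pdar tqda lunkq kikdi zoqzb
Hunk 4: at line 3 remove [wyni,pdar,tqda] add [fsln] -> 8 lines: wnm rhhst iuusn dwwb fsln lunkq kikdi zoqzb
Hunk 5: at line 3 remove [fsln,lunkq] add [wuliv,itlc] -> 8 lines: wnm rhhst iuusn dwwb wuliv itlc kikdi zoqzb
Final line count: 8

Answer: 8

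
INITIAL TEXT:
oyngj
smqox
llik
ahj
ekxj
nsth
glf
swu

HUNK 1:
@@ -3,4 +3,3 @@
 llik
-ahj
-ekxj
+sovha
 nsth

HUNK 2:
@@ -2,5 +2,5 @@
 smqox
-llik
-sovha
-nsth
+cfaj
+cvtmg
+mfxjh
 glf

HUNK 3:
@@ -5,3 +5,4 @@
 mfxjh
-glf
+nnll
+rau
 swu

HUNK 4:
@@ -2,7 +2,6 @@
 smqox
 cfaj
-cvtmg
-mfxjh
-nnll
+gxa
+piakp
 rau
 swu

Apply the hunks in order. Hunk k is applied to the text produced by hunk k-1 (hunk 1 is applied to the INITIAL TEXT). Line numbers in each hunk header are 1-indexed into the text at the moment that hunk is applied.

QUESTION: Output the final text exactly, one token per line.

Hunk 1: at line 3 remove [ahj,ekxj] add [sovha] -> 7 lines: oyngj smqox llik sovha nsth glf swu
Hunk 2: at line 2 remove [llik,sovha,nsth] add [cfaj,cvtmg,mfxjh] -> 7 lines: oyngj smqox cfaj cvtmg mfxjh glf swu
Hunk 3: at line 5 remove [glf] add [nnll,rau] -> 8 lines: oyngj smqox cfaj cvtmg mfxjh nnll rau swu
Hunk 4: at line 2 remove [cvtmg,mfxjh,nnll] add [gxa,piakp] -> 7 lines: oyngj smqox cfaj gxa piakp rau swu

Answer: oyngj
smqox
cfaj
gxa
piakp
rau
swu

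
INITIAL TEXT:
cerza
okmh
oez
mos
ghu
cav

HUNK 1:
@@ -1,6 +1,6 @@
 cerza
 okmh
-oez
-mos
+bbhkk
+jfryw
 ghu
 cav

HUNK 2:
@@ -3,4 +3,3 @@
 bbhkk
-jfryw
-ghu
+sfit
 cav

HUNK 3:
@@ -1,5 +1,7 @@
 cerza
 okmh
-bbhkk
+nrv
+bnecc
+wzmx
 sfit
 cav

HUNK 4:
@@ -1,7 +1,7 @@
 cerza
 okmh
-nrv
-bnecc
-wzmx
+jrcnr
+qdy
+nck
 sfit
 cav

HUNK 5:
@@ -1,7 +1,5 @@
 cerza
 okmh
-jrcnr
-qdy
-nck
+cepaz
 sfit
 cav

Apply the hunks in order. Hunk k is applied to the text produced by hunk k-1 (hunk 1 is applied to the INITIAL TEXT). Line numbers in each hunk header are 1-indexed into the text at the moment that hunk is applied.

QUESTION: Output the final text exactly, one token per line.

Answer: cerza
okmh
cepaz
sfit
cav

Derivation:
Hunk 1: at line 1 remove [oez,mos] add [bbhkk,jfryw] -> 6 lines: cerza okmh bbhkk jfryw ghu cav
Hunk 2: at line 3 remove [jfryw,ghu] add [sfit] -> 5 lines: cerza okmh bbhkk sfit cav
Hunk 3: at line 1 remove [bbhkk] add [nrv,bnecc,wzmx] -> 7 lines: cerza okmh nrv bnecc wzmx sfit cav
Hunk 4: at line 1 remove [nrv,bnecc,wzmx] add [jrcnr,qdy,nck] -> 7 lines: cerza okmh jrcnr qdy nck sfit cav
Hunk 5: at line 1 remove [jrcnr,qdy,nck] add [cepaz] -> 5 lines: cerza okmh cepaz sfit cav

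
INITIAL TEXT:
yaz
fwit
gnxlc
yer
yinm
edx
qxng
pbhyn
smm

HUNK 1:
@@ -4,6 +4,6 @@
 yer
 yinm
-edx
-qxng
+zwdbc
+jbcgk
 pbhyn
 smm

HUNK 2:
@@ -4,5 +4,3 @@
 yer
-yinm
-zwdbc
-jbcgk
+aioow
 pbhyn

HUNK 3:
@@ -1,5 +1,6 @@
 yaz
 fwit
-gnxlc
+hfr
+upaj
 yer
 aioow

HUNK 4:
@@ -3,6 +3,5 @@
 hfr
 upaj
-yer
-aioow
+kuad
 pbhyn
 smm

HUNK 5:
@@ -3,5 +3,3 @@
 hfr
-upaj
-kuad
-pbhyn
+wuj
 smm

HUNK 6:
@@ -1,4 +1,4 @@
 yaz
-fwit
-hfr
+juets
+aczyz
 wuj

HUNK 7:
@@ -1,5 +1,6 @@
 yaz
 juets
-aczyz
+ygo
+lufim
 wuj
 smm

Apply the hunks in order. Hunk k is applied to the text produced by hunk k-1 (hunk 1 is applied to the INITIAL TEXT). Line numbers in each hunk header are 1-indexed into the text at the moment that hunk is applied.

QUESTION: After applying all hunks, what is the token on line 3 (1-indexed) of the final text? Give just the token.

Answer: ygo

Derivation:
Hunk 1: at line 4 remove [edx,qxng] add [zwdbc,jbcgk] -> 9 lines: yaz fwit gnxlc yer yinm zwdbc jbcgk pbhyn smm
Hunk 2: at line 4 remove [yinm,zwdbc,jbcgk] add [aioow] -> 7 lines: yaz fwit gnxlc yer aioow pbhyn smm
Hunk 3: at line 1 remove [gnxlc] add [hfr,upaj] -> 8 lines: yaz fwit hfr upaj yer aioow pbhyn smm
Hunk 4: at line 3 remove [yer,aioow] add [kuad] -> 7 lines: yaz fwit hfr upaj kuad pbhyn smm
Hunk 5: at line 3 remove [upaj,kuad,pbhyn] add [wuj] -> 5 lines: yaz fwit hfr wuj smm
Hunk 6: at line 1 remove [fwit,hfr] add [juets,aczyz] -> 5 lines: yaz juets aczyz wuj smm
Hunk 7: at line 1 remove [aczyz] add [ygo,lufim] -> 6 lines: yaz juets ygo lufim wuj smm
Final line 3: ygo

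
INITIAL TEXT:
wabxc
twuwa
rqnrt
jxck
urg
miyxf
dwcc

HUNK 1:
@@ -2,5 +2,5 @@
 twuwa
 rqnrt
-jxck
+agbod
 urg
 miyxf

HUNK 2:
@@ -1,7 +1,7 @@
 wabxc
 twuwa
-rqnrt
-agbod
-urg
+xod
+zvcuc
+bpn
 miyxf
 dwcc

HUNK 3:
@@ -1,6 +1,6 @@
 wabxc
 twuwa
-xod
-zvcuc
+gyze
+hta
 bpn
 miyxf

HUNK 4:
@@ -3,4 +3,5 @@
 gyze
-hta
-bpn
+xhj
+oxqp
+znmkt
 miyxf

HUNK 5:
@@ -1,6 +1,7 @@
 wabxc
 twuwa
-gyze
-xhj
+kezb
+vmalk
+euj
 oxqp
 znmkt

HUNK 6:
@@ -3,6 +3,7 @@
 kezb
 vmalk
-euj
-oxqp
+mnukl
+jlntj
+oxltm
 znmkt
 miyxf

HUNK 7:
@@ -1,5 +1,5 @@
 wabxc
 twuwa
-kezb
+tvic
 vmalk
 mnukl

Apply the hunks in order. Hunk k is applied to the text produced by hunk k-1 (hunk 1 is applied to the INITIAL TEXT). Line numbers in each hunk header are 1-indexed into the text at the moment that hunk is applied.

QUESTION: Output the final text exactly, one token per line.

Answer: wabxc
twuwa
tvic
vmalk
mnukl
jlntj
oxltm
znmkt
miyxf
dwcc

Derivation:
Hunk 1: at line 2 remove [jxck] add [agbod] -> 7 lines: wabxc twuwa rqnrt agbod urg miyxf dwcc
Hunk 2: at line 1 remove [rqnrt,agbod,urg] add [xod,zvcuc,bpn] -> 7 lines: wabxc twuwa xod zvcuc bpn miyxf dwcc
Hunk 3: at line 1 remove [xod,zvcuc] add [gyze,hta] -> 7 lines: wabxc twuwa gyze hta bpn miyxf dwcc
Hunk 4: at line 3 remove [hta,bpn] add [xhj,oxqp,znmkt] -> 8 lines: wabxc twuwa gyze xhj oxqp znmkt miyxf dwcc
Hunk 5: at line 1 remove [gyze,xhj] add [kezb,vmalk,euj] -> 9 lines: wabxc twuwa kezb vmalk euj oxqp znmkt miyxf dwcc
Hunk 6: at line 3 remove [euj,oxqp] add [mnukl,jlntj,oxltm] -> 10 lines: wabxc twuwa kezb vmalk mnukl jlntj oxltm znmkt miyxf dwcc
Hunk 7: at line 1 remove [kezb] add [tvic] -> 10 lines: wabxc twuwa tvic vmalk mnukl jlntj oxltm znmkt miyxf dwcc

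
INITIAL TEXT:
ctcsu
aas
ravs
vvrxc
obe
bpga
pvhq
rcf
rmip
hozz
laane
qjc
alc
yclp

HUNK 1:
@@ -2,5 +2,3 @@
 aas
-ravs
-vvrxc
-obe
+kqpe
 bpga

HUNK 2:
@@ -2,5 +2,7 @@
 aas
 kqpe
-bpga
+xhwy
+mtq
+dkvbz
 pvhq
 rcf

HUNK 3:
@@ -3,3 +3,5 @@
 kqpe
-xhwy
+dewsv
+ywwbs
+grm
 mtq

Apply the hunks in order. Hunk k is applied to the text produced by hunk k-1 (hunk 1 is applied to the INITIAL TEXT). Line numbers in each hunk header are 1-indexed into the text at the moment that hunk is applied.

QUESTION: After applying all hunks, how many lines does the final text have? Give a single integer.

Answer: 16

Derivation:
Hunk 1: at line 2 remove [ravs,vvrxc,obe] add [kqpe] -> 12 lines: ctcsu aas kqpe bpga pvhq rcf rmip hozz laane qjc alc yclp
Hunk 2: at line 2 remove [bpga] add [xhwy,mtq,dkvbz] -> 14 lines: ctcsu aas kqpe xhwy mtq dkvbz pvhq rcf rmip hozz laane qjc alc yclp
Hunk 3: at line 3 remove [xhwy] add [dewsv,ywwbs,grm] -> 16 lines: ctcsu aas kqpe dewsv ywwbs grm mtq dkvbz pvhq rcf rmip hozz laane qjc alc yclp
Final line count: 16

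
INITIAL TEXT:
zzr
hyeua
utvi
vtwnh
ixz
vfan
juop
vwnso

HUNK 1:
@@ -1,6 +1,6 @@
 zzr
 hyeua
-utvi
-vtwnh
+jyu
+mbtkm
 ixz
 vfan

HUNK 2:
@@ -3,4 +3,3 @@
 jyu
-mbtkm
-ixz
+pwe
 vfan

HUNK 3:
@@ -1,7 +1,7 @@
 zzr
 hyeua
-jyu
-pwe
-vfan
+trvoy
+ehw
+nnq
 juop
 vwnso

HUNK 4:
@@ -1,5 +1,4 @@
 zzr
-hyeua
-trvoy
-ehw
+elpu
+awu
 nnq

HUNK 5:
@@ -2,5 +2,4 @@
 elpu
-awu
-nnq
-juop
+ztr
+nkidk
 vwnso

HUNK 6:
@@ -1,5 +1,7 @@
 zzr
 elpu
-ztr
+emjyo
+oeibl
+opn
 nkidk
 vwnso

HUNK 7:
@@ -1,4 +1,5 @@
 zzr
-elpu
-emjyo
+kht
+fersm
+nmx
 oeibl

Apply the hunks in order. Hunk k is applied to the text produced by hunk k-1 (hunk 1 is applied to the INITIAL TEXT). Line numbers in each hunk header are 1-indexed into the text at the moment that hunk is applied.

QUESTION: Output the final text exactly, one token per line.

Hunk 1: at line 1 remove [utvi,vtwnh] add [jyu,mbtkm] -> 8 lines: zzr hyeua jyu mbtkm ixz vfan juop vwnso
Hunk 2: at line 3 remove [mbtkm,ixz] add [pwe] -> 7 lines: zzr hyeua jyu pwe vfan juop vwnso
Hunk 3: at line 1 remove [jyu,pwe,vfan] add [trvoy,ehw,nnq] -> 7 lines: zzr hyeua trvoy ehw nnq juop vwnso
Hunk 4: at line 1 remove [hyeua,trvoy,ehw] add [elpu,awu] -> 6 lines: zzr elpu awu nnq juop vwnso
Hunk 5: at line 2 remove [awu,nnq,juop] add [ztr,nkidk] -> 5 lines: zzr elpu ztr nkidk vwnso
Hunk 6: at line 1 remove [ztr] add [emjyo,oeibl,opn] -> 7 lines: zzr elpu emjyo oeibl opn nkidk vwnso
Hunk 7: at line 1 remove [elpu,emjyo] add [kht,fersm,nmx] -> 8 lines: zzr kht fersm nmx oeibl opn nkidk vwnso

Answer: zzr
kht
fersm
nmx
oeibl
opn
nkidk
vwnso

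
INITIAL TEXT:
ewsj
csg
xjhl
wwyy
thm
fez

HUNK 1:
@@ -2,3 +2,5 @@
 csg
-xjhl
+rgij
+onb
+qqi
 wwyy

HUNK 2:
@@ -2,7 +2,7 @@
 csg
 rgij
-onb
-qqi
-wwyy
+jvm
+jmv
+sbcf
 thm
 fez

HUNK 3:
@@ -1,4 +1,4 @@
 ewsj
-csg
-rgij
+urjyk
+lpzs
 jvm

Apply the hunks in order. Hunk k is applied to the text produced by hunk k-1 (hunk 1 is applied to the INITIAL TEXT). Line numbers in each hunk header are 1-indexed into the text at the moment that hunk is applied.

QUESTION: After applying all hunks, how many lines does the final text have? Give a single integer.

Hunk 1: at line 2 remove [xjhl] add [rgij,onb,qqi] -> 8 lines: ewsj csg rgij onb qqi wwyy thm fez
Hunk 2: at line 2 remove [onb,qqi,wwyy] add [jvm,jmv,sbcf] -> 8 lines: ewsj csg rgij jvm jmv sbcf thm fez
Hunk 3: at line 1 remove [csg,rgij] add [urjyk,lpzs] -> 8 lines: ewsj urjyk lpzs jvm jmv sbcf thm fez
Final line count: 8

Answer: 8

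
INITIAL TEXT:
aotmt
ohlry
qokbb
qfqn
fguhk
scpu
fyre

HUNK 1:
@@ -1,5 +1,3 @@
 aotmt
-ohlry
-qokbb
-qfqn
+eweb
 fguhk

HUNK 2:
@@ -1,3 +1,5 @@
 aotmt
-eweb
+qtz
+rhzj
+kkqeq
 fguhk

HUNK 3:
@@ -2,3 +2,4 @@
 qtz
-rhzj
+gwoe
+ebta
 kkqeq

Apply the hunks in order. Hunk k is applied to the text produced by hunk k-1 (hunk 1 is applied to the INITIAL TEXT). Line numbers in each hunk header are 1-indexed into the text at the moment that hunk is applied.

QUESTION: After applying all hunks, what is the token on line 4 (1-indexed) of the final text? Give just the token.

Hunk 1: at line 1 remove [ohlry,qokbb,qfqn] add [eweb] -> 5 lines: aotmt eweb fguhk scpu fyre
Hunk 2: at line 1 remove [eweb] add [qtz,rhzj,kkqeq] -> 7 lines: aotmt qtz rhzj kkqeq fguhk scpu fyre
Hunk 3: at line 2 remove [rhzj] add [gwoe,ebta] -> 8 lines: aotmt qtz gwoe ebta kkqeq fguhk scpu fyre
Final line 4: ebta

Answer: ebta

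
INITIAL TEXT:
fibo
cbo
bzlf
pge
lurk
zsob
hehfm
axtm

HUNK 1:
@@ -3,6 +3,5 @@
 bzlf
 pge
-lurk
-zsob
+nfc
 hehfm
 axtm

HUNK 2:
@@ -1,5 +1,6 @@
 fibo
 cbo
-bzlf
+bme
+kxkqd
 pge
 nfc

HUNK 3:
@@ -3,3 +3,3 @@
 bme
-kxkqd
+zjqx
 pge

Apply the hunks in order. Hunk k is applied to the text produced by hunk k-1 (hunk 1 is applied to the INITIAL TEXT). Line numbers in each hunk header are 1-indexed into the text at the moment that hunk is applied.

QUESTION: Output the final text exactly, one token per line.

Hunk 1: at line 3 remove [lurk,zsob] add [nfc] -> 7 lines: fibo cbo bzlf pge nfc hehfm axtm
Hunk 2: at line 1 remove [bzlf] add [bme,kxkqd] -> 8 lines: fibo cbo bme kxkqd pge nfc hehfm axtm
Hunk 3: at line 3 remove [kxkqd] add [zjqx] -> 8 lines: fibo cbo bme zjqx pge nfc hehfm axtm

Answer: fibo
cbo
bme
zjqx
pge
nfc
hehfm
axtm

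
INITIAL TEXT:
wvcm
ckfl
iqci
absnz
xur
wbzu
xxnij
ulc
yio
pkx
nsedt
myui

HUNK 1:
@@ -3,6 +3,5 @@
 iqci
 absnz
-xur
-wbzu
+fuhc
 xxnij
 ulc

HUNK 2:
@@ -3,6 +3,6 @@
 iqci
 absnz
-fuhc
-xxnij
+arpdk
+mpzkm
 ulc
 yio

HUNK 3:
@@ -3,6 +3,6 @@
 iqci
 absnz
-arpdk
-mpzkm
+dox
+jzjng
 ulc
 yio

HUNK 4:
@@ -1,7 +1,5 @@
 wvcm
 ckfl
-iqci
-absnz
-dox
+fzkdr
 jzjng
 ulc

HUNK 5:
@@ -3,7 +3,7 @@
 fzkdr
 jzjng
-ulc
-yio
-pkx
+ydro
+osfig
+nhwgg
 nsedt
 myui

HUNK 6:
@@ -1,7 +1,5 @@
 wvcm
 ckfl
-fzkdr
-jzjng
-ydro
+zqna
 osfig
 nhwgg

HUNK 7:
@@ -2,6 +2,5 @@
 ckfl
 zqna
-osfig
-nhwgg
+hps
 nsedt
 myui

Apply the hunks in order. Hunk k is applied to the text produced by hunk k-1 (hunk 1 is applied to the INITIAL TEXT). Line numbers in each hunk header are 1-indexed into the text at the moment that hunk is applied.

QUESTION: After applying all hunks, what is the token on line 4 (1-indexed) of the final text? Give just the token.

Hunk 1: at line 3 remove [xur,wbzu] add [fuhc] -> 11 lines: wvcm ckfl iqci absnz fuhc xxnij ulc yio pkx nsedt myui
Hunk 2: at line 3 remove [fuhc,xxnij] add [arpdk,mpzkm] -> 11 lines: wvcm ckfl iqci absnz arpdk mpzkm ulc yio pkx nsedt myui
Hunk 3: at line 3 remove [arpdk,mpzkm] add [dox,jzjng] -> 11 lines: wvcm ckfl iqci absnz dox jzjng ulc yio pkx nsedt myui
Hunk 4: at line 1 remove [iqci,absnz,dox] add [fzkdr] -> 9 lines: wvcm ckfl fzkdr jzjng ulc yio pkx nsedt myui
Hunk 5: at line 3 remove [ulc,yio,pkx] add [ydro,osfig,nhwgg] -> 9 lines: wvcm ckfl fzkdr jzjng ydro osfig nhwgg nsedt myui
Hunk 6: at line 1 remove [fzkdr,jzjng,ydro] add [zqna] -> 7 lines: wvcm ckfl zqna osfig nhwgg nsedt myui
Hunk 7: at line 2 remove [osfig,nhwgg] add [hps] -> 6 lines: wvcm ckfl zqna hps nsedt myui
Final line 4: hps

Answer: hps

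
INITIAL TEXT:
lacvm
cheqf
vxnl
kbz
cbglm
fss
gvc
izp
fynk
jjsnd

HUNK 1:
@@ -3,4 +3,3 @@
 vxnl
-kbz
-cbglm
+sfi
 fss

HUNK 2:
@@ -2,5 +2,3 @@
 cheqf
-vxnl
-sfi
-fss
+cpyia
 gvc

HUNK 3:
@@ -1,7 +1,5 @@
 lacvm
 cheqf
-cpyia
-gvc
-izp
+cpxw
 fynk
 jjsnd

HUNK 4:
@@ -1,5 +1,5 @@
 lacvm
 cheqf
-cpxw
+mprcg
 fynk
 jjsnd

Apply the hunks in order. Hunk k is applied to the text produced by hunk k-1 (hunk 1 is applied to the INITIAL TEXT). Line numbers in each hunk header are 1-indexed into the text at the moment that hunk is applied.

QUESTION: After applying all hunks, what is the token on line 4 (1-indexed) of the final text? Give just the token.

Hunk 1: at line 3 remove [kbz,cbglm] add [sfi] -> 9 lines: lacvm cheqf vxnl sfi fss gvc izp fynk jjsnd
Hunk 2: at line 2 remove [vxnl,sfi,fss] add [cpyia] -> 7 lines: lacvm cheqf cpyia gvc izp fynk jjsnd
Hunk 3: at line 1 remove [cpyia,gvc,izp] add [cpxw] -> 5 lines: lacvm cheqf cpxw fynk jjsnd
Hunk 4: at line 1 remove [cpxw] add [mprcg] -> 5 lines: lacvm cheqf mprcg fynk jjsnd
Final line 4: fynk

Answer: fynk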